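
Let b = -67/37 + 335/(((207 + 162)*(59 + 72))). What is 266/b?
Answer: -237876219/1613159 ≈ -147.46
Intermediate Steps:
b = -3226318/1788543 (b = -67*1/37 + 335/((369*131)) = -67/37 + 335/48339 = -3226318/1788543 ≈ -1.8039)
266/b = 266/(-3226318/1788543) = 266*(-1788543/3226318) = -237876219/1613159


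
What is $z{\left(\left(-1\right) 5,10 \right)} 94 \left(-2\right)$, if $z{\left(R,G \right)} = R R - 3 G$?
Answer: $940$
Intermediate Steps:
$z{\left(R,G \right)} = R^{2} - 3 G$
$z{\left(\left(-1\right) 5,10 \right)} 94 \left(-2\right) = \left(\left(\left(-1\right) 5\right)^{2} - 30\right) 94 \left(-2\right) = \left(\left(-5\right)^{2} - 30\right) 94 \left(-2\right) = \left(25 - 30\right) 94 \left(-2\right) = \left(-5\right) 94 \left(-2\right) = \left(-470\right) \left(-2\right) = 940$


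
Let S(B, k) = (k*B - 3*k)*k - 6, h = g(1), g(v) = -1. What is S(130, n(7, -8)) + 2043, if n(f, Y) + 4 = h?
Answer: 5212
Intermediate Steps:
h = -1
n(f, Y) = -5 (n(f, Y) = -4 - 1 = -5)
S(B, k) = -6 + k*(-3*k + B*k) (S(B, k) = (B*k - 3*k)*k - 6 = (-3*k + B*k)*k - 6 = k*(-3*k + B*k) - 6 = -6 + k*(-3*k + B*k))
S(130, n(7, -8)) + 2043 = (-6 - 3*(-5)² + 130*(-5)²) + 2043 = (-6 - 3*25 + 130*25) + 2043 = (-6 - 75 + 3250) + 2043 = 3169 + 2043 = 5212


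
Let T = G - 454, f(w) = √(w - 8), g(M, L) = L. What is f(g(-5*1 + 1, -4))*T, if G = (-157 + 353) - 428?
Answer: -1372*I*√3 ≈ -2376.4*I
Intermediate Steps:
G = -232 (G = 196 - 428 = -232)
f(w) = √(-8 + w)
T = -686 (T = -232 - 454 = -686)
f(g(-5*1 + 1, -4))*T = √(-8 - 4)*(-686) = √(-12)*(-686) = (2*I*√3)*(-686) = -1372*I*√3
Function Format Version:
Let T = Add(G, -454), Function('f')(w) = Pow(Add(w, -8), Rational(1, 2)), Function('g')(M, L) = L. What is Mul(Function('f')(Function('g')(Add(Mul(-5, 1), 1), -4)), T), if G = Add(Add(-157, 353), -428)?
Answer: Mul(-1372, I, Pow(3, Rational(1, 2))) ≈ Mul(-2376.4, I)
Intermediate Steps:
G = -232 (G = Add(196, -428) = -232)
Function('f')(w) = Pow(Add(-8, w), Rational(1, 2))
T = -686 (T = Add(-232, -454) = -686)
Mul(Function('f')(Function('g')(Add(Mul(-5, 1), 1), -4)), T) = Mul(Pow(Add(-8, -4), Rational(1, 2)), -686) = Mul(Pow(-12, Rational(1, 2)), -686) = Mul(Mul(2, I, Pow(3, Rational(1, 2))), -686) = Mul(-1372, I, Pow(3, Rational(1, 2)))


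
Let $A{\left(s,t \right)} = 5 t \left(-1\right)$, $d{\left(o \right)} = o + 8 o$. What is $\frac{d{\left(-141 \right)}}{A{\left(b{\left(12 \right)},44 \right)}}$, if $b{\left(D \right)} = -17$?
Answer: $\frac{1269}{220} \approx 5.7682$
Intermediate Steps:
$d{\left(o \right)} = 9 o$
$A{\left(s,t \right)} = - 5 t$
$\frac{d{\left(-141 \right)}}{A{\left(b{\left(12 \right)},44 \right)}} = \frac{9 \left(-141\right)}{\left(-5\right) 44} = - \frac{1269}{-220} = \left(-1269\right) \left(- \frac{1}{220}\right) = \frac{1269}{220}$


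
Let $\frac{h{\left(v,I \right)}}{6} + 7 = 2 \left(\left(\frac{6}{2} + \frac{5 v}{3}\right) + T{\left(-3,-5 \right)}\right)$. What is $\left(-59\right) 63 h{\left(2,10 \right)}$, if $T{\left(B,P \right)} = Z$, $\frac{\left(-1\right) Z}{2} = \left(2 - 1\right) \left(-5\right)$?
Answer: $-572418$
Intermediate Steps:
$Z = 10$ ($Z = - 2 \left(2 - 1\right) \left(-5\right) = - 2 \cdot 1 \left(-5\right) = \left(-2\right) \left(-5\right) = 10$)
$T{\left(B,P \right)} = 10$
$h{\left(v,I \right)} = 114 + 20 v$ ($h{\left(v,I \right)} = -42 + 6 \cdot 2 \left(\left(\frac{6}{2} + \frac{5 v}{3}\right) + 10\right) = -42 + 6 \cdot 2 \left(\left(6 \cdot \frac{1}{2} + 5 v \frac{1}{3}\right) + 10\right) = -42 + 6 \cdot 2 \left(\left(3 + \frac{5 v}{3}\right) + 10\right) = -42 + 6 \cdot 2 \left(13 + \frac{5 v}{3}\right) = -42 + 6 \left(26 + \frac{10 v}{3}\right) = -42 + \left(156 + 20 v\right) = 114 + 20 v$)
$\left(-59\right) 63 h{\left(2,10 \right)} = \left(-59\right) 63 \left(114 + 20 \cdot 2\right) = - 3717 \left(114 + 40\right) = \left(-3717\right) 154 = -572418$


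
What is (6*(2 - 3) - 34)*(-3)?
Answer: 120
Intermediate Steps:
(6*(2 - 3) - 34)*(-3) = (6*(-1) - 34)*(-3) = (-6 - 34)*(-3) = -40*(-3) = 120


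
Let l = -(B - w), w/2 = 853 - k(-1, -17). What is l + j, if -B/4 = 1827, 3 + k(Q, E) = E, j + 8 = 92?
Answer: 9138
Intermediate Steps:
j = 84 (j = -8 + 92 = 84)
k(Q, E) = -3 + E
B = -7308 (B = -4*1827 = -7308)
w = 1746 (w = 2*(853 - (-3 - 17)) = 2*(853 - 1*(-20)) = 2*(853 + 20) = 2*873 = 1746)
l = 9054 (l = -(-7308 - 1*1746) = -(-7308 - 1746) = -1*(-9054) = 9054)
l + j = 9054 + 84 = 9138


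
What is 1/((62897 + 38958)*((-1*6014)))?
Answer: -1/612555970 ≈ -1.6325e-9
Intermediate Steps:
1/((62897 + 38958)*((-1*6014))) = 1/(101855*(-6014)) = (1/101855)*(-1/6014) = -1/612555970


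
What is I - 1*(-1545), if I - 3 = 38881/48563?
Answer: 75214405/48563 ≈ 1548.8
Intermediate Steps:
I = 184570/48563 (I = 3 + 38881/48563 = 184570/48563 ≈ 3.8006)
I - 1*(-1545) = 184570/48563 - 1*(-1545) = 184570/48563 + 1545 = 75214405/48563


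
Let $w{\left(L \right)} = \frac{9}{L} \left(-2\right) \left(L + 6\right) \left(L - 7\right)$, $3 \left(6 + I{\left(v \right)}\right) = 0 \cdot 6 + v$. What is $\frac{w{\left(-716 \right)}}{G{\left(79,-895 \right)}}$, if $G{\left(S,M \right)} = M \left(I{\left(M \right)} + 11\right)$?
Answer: $\frac{1385991}{28196080} \approx 0.049155$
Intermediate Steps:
$I{\left(v \right)} = -6 + \frac{v}{3}$ ($I{\left(v \right)} = -6 + \frac{0 \cdot 6 + v}{3} = -6 + \frac{0 + v}{3} = -6 + \frac{v}{3}$)
$G{\left(S,M \right)} = M \left(5 + \frac{M}{3}\right)$ ($G{\left(S,M \right)} = M \left(\left(-6 + \frac{M}{3}\right) + 11\right) = M \left(5 + \frac{M}{3}\right)$)
$w{\left(L \right)} = - \frac{18 \left(-7 + L\right) \left(6 + L\right)}{L}$ ($w{\left(L \right)} = - \frac{18}{L} \left(6 + L\right) \left(-7 + L\right) = - \frac{18}{L} \left(-7 + L\right) \left(6 + L\right) = - \frac{18 \left(-7 + L\right) \left(6 + L\right)}{L}$)
$\frac{w{\left(-716 \right)}}{G{\left(79,-895 \right)}} = \frac{18 - -12888 + \frac{756}{-716}}{\frac{1}{3} \left(-895\right) \left(15 - 895\right)} = \frac{18 + 12888 + 756 \left(- \frac{1}{716}\right)}{\frac{1}{3} \left(-895\right) \left(-880\right)} = \frac{18 + 12888 - \frac{189}{179}}{\frac{787600}{3}} = \frac{2309985}{179} \cdot \frac{3}{787600} = \frac{1385991}{28196080}$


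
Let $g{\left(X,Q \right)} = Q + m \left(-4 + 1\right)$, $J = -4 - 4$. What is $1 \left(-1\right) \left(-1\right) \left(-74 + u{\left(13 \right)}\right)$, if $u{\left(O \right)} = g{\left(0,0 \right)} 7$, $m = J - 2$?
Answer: $136$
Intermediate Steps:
$J = -8$ ($J = -4 - 4 = -8$)
$m = -10$ ($m = -8 - 2 = -10$)
$g{\left(X,Q \right)} = 30 + Q$ ($g{\left(X,Q \right)} = Q - 10 \left(-4 + 1\right) = Q - -30 = Q + 30 = 30 + Q$)
$u{\left(O \right)} = 210$ ($u{\left(O \right)} = \left(30 + 0\right) 7 = 30 \cdot 7 = 210$)
$1 \left(-1\right) \left(-1\right) \left(-74 + u{\left(13 \right)}\right) = 1 \left(-1\right) \left(-1\right) \left(-74 + 210\right) = \left(-1\right) \left(-1\right) 136 = 1 \cdot 136 = 136$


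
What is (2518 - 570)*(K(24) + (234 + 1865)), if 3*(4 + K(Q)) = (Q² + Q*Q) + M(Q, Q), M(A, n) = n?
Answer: 4844676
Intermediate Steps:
K(Q) = -4 + Q/3 + 2*Q²/3 (K(Q) = -4 + ((Q² + Q*Q) + Q)/3 = -4 + ((Q² + Q²) + Q)/3 = -4 + (2*Q² + Q)/3 = -4 + (Q + 2*Q²)/3 = -4 + (Q/3 + 2*Q²/3) = -4 + Q/3 + 2*Q²/3)
(2518 - 570)*(K(24) + (234 + 1865)) = (2518 - 570)*((-4 + (⅓)*24 + (⅔)*24²) + (234 + 1865)) = 1948*((-4 + 8 + (⅔)*576) + 2099) = 1948*((-4 + 8 + 384) + 2099) = 1948*(388 + 2099) = 1948*2487 = 4844676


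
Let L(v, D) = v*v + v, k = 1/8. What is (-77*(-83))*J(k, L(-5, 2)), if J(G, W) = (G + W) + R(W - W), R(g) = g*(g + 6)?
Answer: 1028951/8 ≈ 1.2862e+5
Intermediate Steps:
k = ⅛ ≈ 0.12500
R(g) = g*(6 + g)
L(v, D) = v + v² (L(v, D) = v² + v = v + v²)
J(G, W) = G + W (J(G, W) = (G + W) + (W - W)*(6 + (W - W)) = (G + W) + 0*(6 + 0) = (G + W) + 0*6 = (G + W) + 0 = G + W)
(-77*(-83))*J(k, L(-5, 2)) = (-77*(-83))*(⅛ - 5*(1 - 5)) = 6391*(⅛ - 5*(-4)) = 6391*(⅛ + 20) = 6391*(161/8) = 1028951/8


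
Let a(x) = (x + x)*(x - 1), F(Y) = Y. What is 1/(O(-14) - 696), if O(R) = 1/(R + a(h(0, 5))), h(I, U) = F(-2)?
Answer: -2/1393 ≈ -0.0014357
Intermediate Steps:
h(I, U) = -2
a(x) = 2*x*(-1 + x) (a(x) = (2*x)*(-1 + x) = 2*x*(-1 + x))
O(R) = 1/(12 + R) (O(R) = 1/(R + 2*(-2)*(-1 - 2)) = 1/(R + 2*(-2)*(-3)) = 1/(R + 12) = 1/(12 + R))
1/(O(-14) - 696) = 1/(1/(12 - 14) - 696) = 1/(1/(-2) - 696) = 1/(-1/2 - 696) = 1/(-1393/2) = -2/1393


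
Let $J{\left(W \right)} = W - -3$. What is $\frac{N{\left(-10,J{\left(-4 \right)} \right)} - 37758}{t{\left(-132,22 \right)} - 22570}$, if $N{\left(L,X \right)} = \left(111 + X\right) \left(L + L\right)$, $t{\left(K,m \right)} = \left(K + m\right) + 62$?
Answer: $\frac{19979}{11309} \approx 1.7666$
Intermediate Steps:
$J{\left(W \right)} = 3 + W$ ($J{\left(W \right)} = W + 3 = 3 + W$)
$t{\left(K,m \right)} = 62 + K + m$
$N{\left(L,X \right)} = 2 L \left(111 + X\right)$ ($N{\left(L,X \right)} = \left(111 + X\right) 2 L = 2 L \left(111 + X\right)$)
$\frac{N{\left(-10,J{\left(-4 \right)} \right)} - 37758}{t{\left(-132,22 \right)} - 22570} = \frac{2 \left(-10\right) \left(111 + \left(3 - 4\right)\right) - 37758}{\left(62 - 132 + 22\right) - 22570} = \frac{2 \left(-10\right) \left(111 - 1\right) - 37758}{-48 - 22570} = \frac{2 \left(-10\right) 110 - 37758}{-22618} = \left(-2200 - 37758\right) \left(- \frac{1}{22618}\right) = \left(-39958\right) \left(- \frac{1}{22618}\right) = \frac{19979}{11309}$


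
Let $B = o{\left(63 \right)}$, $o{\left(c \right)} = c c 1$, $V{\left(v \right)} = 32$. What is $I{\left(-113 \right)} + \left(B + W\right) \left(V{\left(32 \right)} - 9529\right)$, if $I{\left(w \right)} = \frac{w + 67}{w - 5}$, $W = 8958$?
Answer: $- \frac{7243295398}{59} \approx -1.2277 \cdot 10^{8}$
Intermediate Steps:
$o{\left(c \right)} = c^{2}$ ($o{\left(c \right)} = c^{2} \cdot 1 = c^{2}$)
$B = 3969$ ($B = 63^{2} = 3969$)
$I{\left(w \right)} = \frac{67 + w}{-5 + w}$
$I{\left(-113 \right)} + \left(B + W\right) \left(V{\left(32 \right)} - 9529\right) = \frac{67 - 113}{-5 - 113} + \left(3969 + 8958\right) \left(32 - 9529\right) = \frac{1}{-118} \left(-46\right) + 12927 \left(-9497\right) = \left(- \frac{1}{118}\right) \left(-46\right) - 122767719 = \frac{23}{59} - 122767719 = - \frac{7243295398}{59}$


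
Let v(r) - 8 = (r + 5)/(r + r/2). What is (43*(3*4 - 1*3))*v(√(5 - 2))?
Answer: 3354 + 430*√3 ≈ 4098.8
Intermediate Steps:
v(r) = 8 + 2*(5 + r)/(3*r) (v(r) = 8 + (r + 5)/(r + r/2) = 8 + (5 + r)/(r + r*(½)) = 8 + (5 + r)/(r + r/2) = 8 + (5 + r)/((3*r/2)) = 8 + (5 + r)*(2/(3*r)) = 8 + 2*(5 + r)/(3*r))
(43*(3*4 - 1*3))*v(√(5 - 2)) = (43*(3*4 - 1*3))*(2*(5 + 13*√(5 - 2))/(3*(√(5 - 2)))) = (43*(12 - 3))*(2*(5 + 13*√3)/(3*(√3))) = (43*9)*(2*(√3/3)*(5 + 13*√3)/3) = 387*(2*√3*(5 + 13*√3)/9) = 86*√3*(5 + 13*√3)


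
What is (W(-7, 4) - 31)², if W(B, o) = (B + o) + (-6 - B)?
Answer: 1089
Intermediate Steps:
W(B, o) = -6 + o
(W(-7, 4) - 31)² = ((-6 + 4) - 31)² = (-2 - 31)² = (-33)² = 1089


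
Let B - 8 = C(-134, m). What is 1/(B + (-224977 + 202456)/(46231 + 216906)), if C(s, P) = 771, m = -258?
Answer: 263137/204961202 ≈ 0.0012838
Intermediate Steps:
B = 779 (B = 8 + 771 = 779)
1/(B + (-224977 + 202456)/(46231 + 216906)) = 1/(779 + (-224977 + 202456)/(46231 + 216906)) = 1/(779 - 22521/263137) = 1/(204961202/263137) = 263137/204961202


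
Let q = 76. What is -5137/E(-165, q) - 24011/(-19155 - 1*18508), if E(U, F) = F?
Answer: -191649995/2862388 ≈ -66.955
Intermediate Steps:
-5137/E(-165, q) - 24011/(-19155 - 1*18508) = -5137/76 - 24011/(-19155 - 1*18508) = -5137*1/76 - 24011/(-19155 - 18508) = -5137/76 - 24011/(-37663) = -5137/76 - 24011*(-1/37663) = -5137/76 + 24011/37663 = -191649995/2862388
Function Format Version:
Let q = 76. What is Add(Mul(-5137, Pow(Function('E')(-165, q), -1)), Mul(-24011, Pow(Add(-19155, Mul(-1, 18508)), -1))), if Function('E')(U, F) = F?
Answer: Rational(-191649995, 2862388) ≈ -66.955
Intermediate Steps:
Add(Mul(-5137, Pow(Function('E')(-165, q), -1)), Mul(-24011, Pow(Add(-19155, Mul(-1, 18508)), -1))) = Add(Mul(-5137, Pow(76, -1)), Mul(-24011, Pow(Add(-19155, Mul(-1, 18508)), -1))) = Add(Mul(-5137, Rational(1, 76)), Mul(-24011, Pow(Add(-19155, -18508), -1))) = Add(Rational(-5137, 76), Mul(-24011, Pow(-37663, -1))) = Add(Rational(-5137, 76), Mul(-24011, Rational(-1, 37663))) = Add(Rational(-5137, 76), Rational(24011, 37663)) = Rational(-191649995, 2862388)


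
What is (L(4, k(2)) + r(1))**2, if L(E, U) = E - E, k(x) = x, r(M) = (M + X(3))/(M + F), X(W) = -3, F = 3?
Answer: 1/4 ≈ 0.25000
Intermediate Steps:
r(M) = (-3 + M)/(3 + M) (r(M) = (M - 3)/(M + 3) = (-3 + M)/(3 + M))
L(E, U) = 0
(L(4, k(2)) + r(1))**2 = (0 + (-3 + 1)/(3 + 1))**2 = (0 - 2/4)**2 = (0 + (1/4)*(-2))**2 = (0 - 1/2)**2 = (-1/2)**2 = 1/4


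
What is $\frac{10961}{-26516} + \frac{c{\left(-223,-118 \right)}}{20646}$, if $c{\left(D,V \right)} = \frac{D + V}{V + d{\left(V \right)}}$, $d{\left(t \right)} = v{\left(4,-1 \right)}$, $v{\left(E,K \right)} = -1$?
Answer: $- \frac{8861341}{21443868} \approx -0.41323$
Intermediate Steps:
$d{\left(t \right)} = -1$
$c{\left(D,V \right)} = \frac{D + V}{-1 + V}$ ($c{\left(D,V \right)} = \frac{D + V}{V - 1} = \frac{D + V}{-1 + V}$)
$\frac{10961}{-26516} + \frac{c{\left(-223,-118 \right)}}{20646} = \frac{10961}{-26516} + \frac{\frac{1}{-1 - 118} \left(-223 - 118\right)}{20646} = 10961 \left(- \frac{1}{26516}\right) + \frac{1}{-119} \left(-341\right) \frac{1}{20646} = - \frac{10961}{26516} + \left(- \frac{1}{119}\right) \left(-341\right) \frac{1}{20646} = - \frac{10961}{26516} + \frac{341}{119} \cdot \frac{1}{20646} = - \frac{10961}{26516} + \frac{11}{79254} = - \frac{8861341}{21443868}$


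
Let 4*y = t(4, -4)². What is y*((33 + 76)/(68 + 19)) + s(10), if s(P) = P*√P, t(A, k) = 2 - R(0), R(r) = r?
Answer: 109/87 + 10*√10 ≈ 32.876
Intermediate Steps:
t(A, k) = 2 (t(A, k) = 2 - 1*0 = 2 + 0 = 2)
s(P) = P^(3/2)
y = 1 (y = (¼)*2² = (¼)*4 = 1)
y*((33 + 76)/(68 + 19)) + s(10) = 1*((33 + 76)/(68 + 19)) + 10^(3/2) = 1*(109/87) + 10*√10 = 109/87 + 10*√10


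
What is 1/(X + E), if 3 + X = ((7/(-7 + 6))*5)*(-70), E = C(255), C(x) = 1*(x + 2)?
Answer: 1/2704 ≈ 0.00036982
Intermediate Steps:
C(x) = 2 + x (C(x) = 1*(2 + x) = 2 + x)
E = 257 (E = 2 + 255 = 257)
X = 2447 (X = -3 + ((7/(-7 + 6))*5)*(-70) = -3 + ((7/(-1))*5)*(-70) = -3 + ((7*(-1))*5)*(-70) = -3 - 7*5*(-70) = -3 - 35*(-70) = -3 + 2450 = 2447)
1/(X + E) = 1/(2447 + 257) = 1/2704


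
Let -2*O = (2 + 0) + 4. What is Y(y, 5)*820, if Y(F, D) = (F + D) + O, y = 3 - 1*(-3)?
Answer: 6560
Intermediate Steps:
y = 6 (y = 3 + 3 = 6)
O = -3 (O = -((2 + 0) + 4)/2 = -(2 + 4)/2 = -½*6 = -3)
Y(F, D) = -3 + D + F (Y(F, D) = (F + D) - 3 = (D + F) - 3 = -3 + D + F)
Y(y, 5)*820 = (-3 + 5 + 6)*820 = 8*820 = 6560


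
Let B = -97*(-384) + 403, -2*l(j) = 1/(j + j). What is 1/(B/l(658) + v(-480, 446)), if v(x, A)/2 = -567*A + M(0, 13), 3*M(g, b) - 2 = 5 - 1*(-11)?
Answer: -1/99603184 ≈ -1.0040e-8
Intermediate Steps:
M(g, b) = 6 (M(g, b) = ⅔ + (5 - 1*(-11))/3 = ⅔ + (5 + 11)/3 = ⅔ + (⅓)*16 = ⅔ + 16/3 = 6)
v(x, A) = 12 - 1134*A (v(x, A) = 2*(-567*A + 6) = 2*(6 - 567*A) = 12 - 1134*A)
l(j) = -1/(4*j) (l(j) = -1/(2*(j + j)) = -1/(2*j)/2 = -1/(4*j))
B = 37651 (B = 37248 + 403 = 37651)
1/(B/l(658) + v(-480, 446)) = 1/(37651/((-¼/658)) + (12 - 1134*446)) = 1/(37651/((-¼*1/658)) + (12 - 505764)) = 1/(37651/(-1/2632) - 505752) = 1/(37651*(-2632) - 505752) = 1/(-99097432 - 505752) = 1/(-99603184) = -1/99603184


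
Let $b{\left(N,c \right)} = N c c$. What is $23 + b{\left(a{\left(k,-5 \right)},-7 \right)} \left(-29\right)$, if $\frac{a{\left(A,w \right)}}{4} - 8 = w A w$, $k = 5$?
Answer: $-755949$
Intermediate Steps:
$a{\left(A,w \right)} = 32 + 4 A w^{2}$ ($a{\left(A,w \right)} = 32 + 4 w A w = 32 + 4 A w w = 32 + 4 A w^{2}$)
$b{\left(N,c \right)} = N c^{2}$
$23 + b{\left(a{\left(k,-5 \right)},-7 \right)} \left(-29\right) = 23 + \left(32 + 4 \cdot 5 \left(-5\right)^{2}\right) \left(-7\right)^{2} \left(-29\right) = 23 + \left(32 + 4 \cdot 5 \cdot 25\right) 49 \left(-29\right) = 23 + \left(32 + 500\right) 49 \left(-29\right) = 23 + 532 \cdot 49 \left(-29\right) = 23 + 26068 \left(-29\right) = 23 - 755972 = -755949$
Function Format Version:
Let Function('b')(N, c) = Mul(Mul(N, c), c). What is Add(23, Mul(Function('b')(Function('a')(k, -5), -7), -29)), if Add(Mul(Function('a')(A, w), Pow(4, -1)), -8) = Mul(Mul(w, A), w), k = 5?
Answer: -755949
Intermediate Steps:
Function('a')(A, w) = Add(32, Mul(4, A, Pow(w, 2))) (Function('a')(A, w) = Add(32, Mul(4, Mul(Mul(w, A), w))) = Add(32, Mul(4, Mul(Mul(A, w), w))) = Add(32, Mul(4, Mul(A, Pow(w, 2)))) = Add(32, Mul(4, A, Pow(w, 2))))
Function('b')(N, c) = Mul(N, Pow(c, 2))
Add(23, Mul(Function('b')(Function('a')(k, -5), -7), -29)) = Add(23, Mul(Mul(Add(32, Mul(4, 5, Pow(-5, 2))), Pow(-7, 2)), -29)) = Add(23, Mul(Mul(Add(32, Mul(4, 5, 25)), 49), -29)) = Add(23, Mul(Mul(Add(32, 500), 49), -29)) = Add(23, Mul(Mul(532, 49), -29)) = Add(23, Mul(26068, -29)) = Add(23, -755972) = -755949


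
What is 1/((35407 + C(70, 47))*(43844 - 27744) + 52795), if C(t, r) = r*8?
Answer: 1/576159095 ≈ 1.7356e-9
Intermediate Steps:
C(t, r) = 8*r
1/((35407 + C(70, 47))*(43844 - 27744) + 52795) = 1/((35407 + 8*47)*(43844 - 27744) + 52795) = 1/((35407 + 376)*16100 + 52795) = 1/(35783*16100 + 52795) = 1/(576106300 + 52795) = 1/576159095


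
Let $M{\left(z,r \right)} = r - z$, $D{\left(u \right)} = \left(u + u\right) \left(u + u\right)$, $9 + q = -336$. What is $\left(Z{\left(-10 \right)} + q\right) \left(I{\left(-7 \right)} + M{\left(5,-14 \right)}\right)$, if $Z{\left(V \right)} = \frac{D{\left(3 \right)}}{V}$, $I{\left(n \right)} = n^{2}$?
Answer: $-10458$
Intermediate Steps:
$q = -345$ ($q = -9 - 336 = -345$)
$D{\left(u \right)} = 4 u^{2}$ ($D{\left(u \right)} = 2 u 2 u = 4 u^{2}$)
$Z{\left(V \right)} = \frac{36}{V}$ ($Z{\left(V \right)} = \frac{4 \cdot 3^{2}}{V} = \frac{4 \cdot 9}{V} = \frac{36}{V}$)
$\left(Z{\left(-10 \right)} + q\right) \left(I{\left(-7 \right)} + M{\left(5,-14 \right)}\right) = \left(\frac{36}{-10} - 345\right) \left(\left(-7\right)^{2} - 19\right) = \left(36 \left(- \frac{1}{10}\right) - 345\right) \left(49 - 19\right) = \left(- \frac{18}{5} - 345\right) \left(49 - 19\right) = \left(- \frac{1743}{5}\right) 30 = -10458$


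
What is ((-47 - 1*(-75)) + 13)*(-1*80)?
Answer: -3280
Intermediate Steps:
((-47 - 1*(-75)) + 13)*(-1*80) = ((-47 + 75) + 13)*(-80) = (28 + 13)*(-80) = 41*(-80) = -3280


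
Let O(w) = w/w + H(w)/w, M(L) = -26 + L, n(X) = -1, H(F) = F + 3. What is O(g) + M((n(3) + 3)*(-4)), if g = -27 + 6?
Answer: -225/7 ≈ -32.143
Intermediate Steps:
H(F) = 3 + F
g = -21
O(w) = 1 + (3 + w)/w (O(w) = w/w + (3 + w)/w = 1 + (3 + w)/w)
O(g) + M((n(3) + 3)*(-4)) = (2 + 3/(-21)) + (-26 + (-1 + 3)*(-4)) = (2 + 3*(-1/21)) + (-26 + 2*(-4)) = (2 - ⅐) + (-26 - 8) = 13/7 - 34 = -225/7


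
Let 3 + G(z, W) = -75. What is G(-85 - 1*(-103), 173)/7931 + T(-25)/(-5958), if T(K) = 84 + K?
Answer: -932653/47252898 ≈ -0.019737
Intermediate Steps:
G(z, W) = -78 (G(z, W) = -3 - 75 = -78)
G(-85 - 1*(-103), 173)/7931 + T(-25)/(-5958) = -78/7931 + (84 - 25)/(-5958) = -78*1/7931 + 59*(-1/5958) = -78/7931 - 59/5958 = -932653/47252898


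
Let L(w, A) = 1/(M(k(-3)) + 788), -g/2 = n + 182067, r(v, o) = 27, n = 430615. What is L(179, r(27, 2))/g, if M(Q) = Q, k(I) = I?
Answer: -1/961910740 ≈ -1.0396e-9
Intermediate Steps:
g = -1225364 (g = -2*(430615 + 182067) = -2*612682 = -1225364)
L(w, A) = 1/785 (L(w, A) = 1/(-3 + 788) = 1/785)
L(179, r(27, 2))/g = (1/785)/(-1225364) = (1/785)*(-1/1225364) = -1/961910740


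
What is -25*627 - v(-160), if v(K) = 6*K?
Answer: -14715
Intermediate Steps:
-25*627 - v(-160) = -25*627 - 6*(-160) = -15675 - 1*(-960) = -15675 + 960 = -14715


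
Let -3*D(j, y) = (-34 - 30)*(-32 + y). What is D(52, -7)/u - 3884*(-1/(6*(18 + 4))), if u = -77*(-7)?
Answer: 45083/1617 ≈ 27.881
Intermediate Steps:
D(j, y) = -2048/3 + 64*y/3 (D(j, y) = -(-34 - 30)*(-32 + y)/3 = -(-64)*(-32 + y)/3 = -(2048 - 64*y)/3 = -2048/3 + 64*y/3)
u = 539
D(52, -7)/u - 3884*(-1/(6*(18 + 4))) = (-2048/3 + (64/3)*(-7))/539 - 3884*(-1/(6*(18 + 4))) = (-2048/3 - 448/3)*(1/539) - 3884/(22*(-6)) = -832*1/539 - 3884/(-132) = -832/539 - 3884*(-1/132) = -832/539 + 971/33 = 45083/1617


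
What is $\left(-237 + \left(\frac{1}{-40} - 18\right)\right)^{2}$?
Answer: $\frac{104060401}{1600} \approx 65038.0$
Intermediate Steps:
$\left(-237 + \left(\frac{1}{-40} - 18\right)\right)^{2} = \left(-237 - \frac{721}{40}\right)^{2} = \left(- \frac{10201}{40}\right)^{2} = \frac{104060401}{1600}$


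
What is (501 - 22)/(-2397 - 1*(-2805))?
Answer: 479/408 ≈ 1.1740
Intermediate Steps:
(501 - 22)/(-2397 - 1*(-2805)) = 479/(-2397 + 2805) = 479/408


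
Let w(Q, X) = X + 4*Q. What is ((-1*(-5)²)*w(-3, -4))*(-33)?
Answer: -13200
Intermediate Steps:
((-1*(-5)²)*w(-3, -4))*(-33) = ((-1*(-5)²)*(-4 + 4*(-3)))*(-33) = ((-1*25)*(-4 - 12))*(-33) = -25*(-16)*(-33) = 400*(-33) = -13200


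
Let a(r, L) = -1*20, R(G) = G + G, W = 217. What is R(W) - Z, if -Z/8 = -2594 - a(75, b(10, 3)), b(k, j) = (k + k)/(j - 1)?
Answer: -20158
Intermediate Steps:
b(k, j) = 2*k/(-1 + j) (b(k, j) = (2*k)/(-1 + j) = 2*k/(-1 + j))
R(G) = 2*G
a(r, L) = -20
Z = 20592 (Z = -8*(-2594 - 1*(-20)) = -8*(-2594 + 20) = -8*(-2574) = 20592)
R(W) - Z = 2*217 - 1*20592 = 434 - 20592 = -20158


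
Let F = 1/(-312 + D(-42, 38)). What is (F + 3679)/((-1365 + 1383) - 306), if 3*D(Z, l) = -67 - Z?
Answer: -883879/69192 ≈ -12.774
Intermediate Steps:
D(Z, l) = -67/3 - Z/3 (D(Z, l) = (-67 - Z)/3 = -67/3 - Z/3)
F = -3/961 (F = 1/(-312 + (-67/3 - ⅓*(-42))) = 1/(-312 + (-67/3 + 14)) = 1/(-312 - 25/3) = 1/(-961/3) = -3/961 ≈ -0.0031217)
(F + 3679)/((-1365 + 1383) - 306) = (-3/961 + 3679)/((-1365 + 1383) - 306) = 3535516/(961*(18 - 306)) = (3535516/961)/(-288) = (3535516/961)*(-1/288) = -883879/69192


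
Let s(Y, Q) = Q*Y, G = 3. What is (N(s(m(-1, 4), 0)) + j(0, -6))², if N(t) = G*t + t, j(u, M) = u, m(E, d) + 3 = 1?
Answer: 0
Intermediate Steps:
m(E, d) = -2 (m(E, d) = -3 + 1 = -2)
N(t) = 4*t (N(t) = 3*t + t = 4*t)
(N(s(m(-1, 4), 0)) + j(0, -6))² = (4*(0*(-2)) + 0)² = (4*0 + 0)² = (0 + 0)² = 0² = 0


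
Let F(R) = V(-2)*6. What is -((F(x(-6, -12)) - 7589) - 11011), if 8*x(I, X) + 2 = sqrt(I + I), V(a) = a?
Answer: 18612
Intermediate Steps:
x(I, X) = -1/4 + sqrt(2)*sqrt(I)/8 (x(I, X) = -1/4 + sqrt(I + I)/8 = -1/4 + sqrt(2*I)/8 = -1/4 + (sqrt(2)*sqrt(I))/8 = -1/4 + sqrt(2)*sqrt(I)/8)
F(R) = -12 (F(R) = -2*6 = -12)
-((F(x(-6, -12)) - 7589) - 11011) = -((-12 - 7589) - 11011) = -(-7601 - 11011) = -1*(-18612) = 18612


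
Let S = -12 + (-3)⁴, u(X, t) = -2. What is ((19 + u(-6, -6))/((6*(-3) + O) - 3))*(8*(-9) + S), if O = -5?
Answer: 51/26 ≈ 1.9615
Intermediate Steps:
S = 69 (S = -12 + 81 = 69)
((19 + u(-6, -6))/((6*(-3) + O) - 3))*(8*(-9) + S) = ((19 - 2)/((6*(-3) - 5) - 3))*(8*(-9) + 69) = (17/((-18 - 5) - 3))*(-72 + 69) = (17/(-23 - 3))*(-3) = (17/(-26))*(-3) = (17*(-1/26))*(-3) = -17/26*(-3) = 51/26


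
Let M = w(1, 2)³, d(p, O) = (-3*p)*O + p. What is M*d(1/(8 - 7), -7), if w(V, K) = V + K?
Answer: 594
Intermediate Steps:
w(V, K) = K + V
d(p, O) = p - 3*O*p (d(p, O) = -3*O*p + p = p - 3*O*p)
M = 27 (M = (2 + 1)³ = 3³ = 27)
M*d(1/(8 - 7), -7) = 27*((1 - 3*(-7))/(8 - 7)) = 27*((1 + 21)/1) = 27*(1*22) = 27*22 = 594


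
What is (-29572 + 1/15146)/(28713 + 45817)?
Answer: -447897511/1128831380 ≈ -0.39678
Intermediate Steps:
(-29572 + 1/15146)/(28713 + 45817) = (-29572 + 1/15146)/74530 = -447897511/15146*1/74530 = -447897511/1128831380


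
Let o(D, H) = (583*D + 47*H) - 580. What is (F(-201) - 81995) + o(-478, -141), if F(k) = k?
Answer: -368077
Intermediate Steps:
o(D, H) = -580 + 47*H + 583*D (o(D, H) = (47*H + 583*D) - 580 = -580 + 47*H + 583*D)
(F(-201) - 81995) + o(-478, -141) = (-201 - 81995) + (-580 + 47*(-141) + 583*(-478)) = -82196 + (-580 - 6627 - 278674) = -82196 - 285881 = -368077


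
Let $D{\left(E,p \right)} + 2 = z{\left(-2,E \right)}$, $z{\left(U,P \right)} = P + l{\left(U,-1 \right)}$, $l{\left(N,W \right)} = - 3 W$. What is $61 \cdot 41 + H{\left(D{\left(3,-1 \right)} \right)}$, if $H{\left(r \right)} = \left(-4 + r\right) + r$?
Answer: $2505$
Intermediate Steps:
$z{\left(U,P \right)} = 3 + P$ ($z{\left(U,P \right)} = P - -3 = P + 3 = 3 + P$)
$D{\left(E,p \right)} = 1 + E$ ($D{\left(E,p \right)} = -2 + \left(3 + E\right) = 1 + E$)
$H{\left(r \right)} = -4 + 2 r$
$61 \cdot 41 + H{\left(D{\left(3,-1 \right)} \right)} = 61 \cdot 41 - \left(4 - 2 \left(1 + 3\right)\right) = 2501 + \left(-4 + 2 \cdot 4\right) = 2501 + \left(-4 + 8\right) = 2501 + 4 = 2505$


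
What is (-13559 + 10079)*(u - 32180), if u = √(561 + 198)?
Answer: 111986400 - 3480*√759 ≈ 1.1189e+8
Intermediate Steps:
u = √759 ≈ 27.550
(-13559 + 10079)*(u - 32180) = (-13559 + 10079)*(√759 - 32180) = -3480*(-32180 + √759) = 111986400 - 3480*√759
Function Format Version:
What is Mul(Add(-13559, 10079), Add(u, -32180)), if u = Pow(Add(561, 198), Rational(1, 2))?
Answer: Add(111986400, Mul(-3480, Pow(759, Rational(1, 2)))) ≈ 1.1189e+8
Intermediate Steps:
u = Pow(759, Rational(1, 2)) ≈ 27.550
Mul(Add(-13559, 10079), Add(u, -32180)) = Mul(Add(-13559, 10079), Add(Pow(759, Rational(1, 2)), -32180)) = Mul(-3480, Add(-32180, Pow(759, Rational(1, 2)))) = Add(111986400, Mul(-3480, Pow(759, Rational(1, 2))))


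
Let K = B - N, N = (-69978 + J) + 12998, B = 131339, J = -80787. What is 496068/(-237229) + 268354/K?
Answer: -34916762071/31919873637 ≈ -1.0939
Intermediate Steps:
N = -137767 (N = (-69978 - 80787) + 12998 = -150765 + 12998 = -137767)
K = 269106 (K = 131339 - 1*(-137767) = 131339 + 137767 = 269106)
496068/(-237229) + 268354/K = 496068/(-237229) + 268354/269106 = 496068*(-1/237229) + 268354*(1/269106) = -496068/237229 + 134177/134553 = -34916762071/31919873637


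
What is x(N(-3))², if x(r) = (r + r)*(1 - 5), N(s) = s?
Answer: 576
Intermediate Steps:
x(r) = -8*r (x(r) = (2*r)*(-4) = -8*r)
x(N(-3))² = (-8*(-3))² = 24² = 576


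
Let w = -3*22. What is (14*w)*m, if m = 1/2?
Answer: -462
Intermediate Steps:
m = ½ ≈ 0.50000
w = -66
(14*w)*m = (14*(-66))*(½) = -924*½ = -462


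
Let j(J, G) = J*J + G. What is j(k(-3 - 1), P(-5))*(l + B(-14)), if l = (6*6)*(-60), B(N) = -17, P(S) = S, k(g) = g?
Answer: -23947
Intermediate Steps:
j(J, G) = G + J² (j(J, G) = J² + G = G + J²)
l = -2160 (l = 36*(-60) = -2160)
j(k(-3 - 1), P(-5))*(l + B(-14)) = (-5 + (-3 - 1)²)*(-2160 - 17) = (-5 + (-4)²)*(-2177) = (-5 + 16)*(-2177) = 11*(-2177) = -23947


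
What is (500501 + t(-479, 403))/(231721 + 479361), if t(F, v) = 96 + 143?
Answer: 250370/355541 ≈ 0.70419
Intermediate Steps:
t(F, v) = 239
(500501 + t(-479, 403))/(231721 + 479361) = (500501 + 239)/(231721 + 479361) = 500740/711082 = 500740*(1/711082) = 250370/355541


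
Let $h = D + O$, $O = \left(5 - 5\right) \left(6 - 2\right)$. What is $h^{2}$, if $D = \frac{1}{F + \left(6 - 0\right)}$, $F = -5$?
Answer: $1$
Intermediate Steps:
$D = 1$ ($D = \frac{1}{-5 + \left(6 - 0\right)} = \frac{1}{-5 + \left(6 + 0\right)} = \frac{1}{-5 + 6} = 1^{-1} = 1$)
$O = 0$ ($O = 0 \cdot 4 = 0$)
$h = 1$ ($h = 1 + 0 = 1$)
$h^{2} = 1^{2} = 1$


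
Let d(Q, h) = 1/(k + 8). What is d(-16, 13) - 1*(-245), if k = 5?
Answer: 3186/13 ≈ 245.08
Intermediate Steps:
d(Q, h) = 1/13 (d(Q, h) = 1/(5 + 8) = 1/13)
d(-16, 13) - 1*(-245) = 1/13 - 1*(-245) = 1/13 + 245 = 3186/13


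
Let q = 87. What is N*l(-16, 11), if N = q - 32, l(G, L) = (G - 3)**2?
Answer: 19855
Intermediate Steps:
l(G, L) = (-3 + G)**2
N = 55 (N = 87 - 32 = 55)
N*l(-16, 11) = 55*(-3 - 16)**2 = 55*(-19)**2 = 55*361 = 19855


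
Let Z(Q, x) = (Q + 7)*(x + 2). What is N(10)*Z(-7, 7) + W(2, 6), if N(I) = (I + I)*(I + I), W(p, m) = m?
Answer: 6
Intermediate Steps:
Z(Q, x) = (2 + x)*(7 + Q) (Z(Q, x) = (7 + Q)*(2 + x) = (2 + x)*(7 + Q))
N(I) = 4*I**2 (N(I) = (2*I)*(2*I) = 4*I**2)
N(10)*Z(-7, 7) + W(2, 6) = (4*10**2)*(14 + 2*(-7) + 7*7 - 7*7) + 6 = (4*100)*(14 - 14 + 49 - 49) + 6 = 400*0 + 6 = 0 + 6 = 6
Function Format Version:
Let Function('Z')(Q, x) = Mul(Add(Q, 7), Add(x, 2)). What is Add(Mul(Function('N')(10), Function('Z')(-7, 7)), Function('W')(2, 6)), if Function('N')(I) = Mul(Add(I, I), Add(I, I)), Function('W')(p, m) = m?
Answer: 6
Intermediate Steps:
Function('Z')(Q, x) = Mul(Add(2, x), Add(7, Q)) (Function('Z')(Q, x) = Mul(Add(7, Q), Add(2, x)) = Mul(Add(2, x), Add(7, Q)))
Function('N')(I) = Mul(4, Pow(I, 2)) (Function('N')(I) = Mul(Mul(2, I), Mul(2, I)) = Mul(4, Pow(I, 2)))
Add(Mul(Function('N')(10), Function('Z')(-7, 7)), Function('W')(2, 6)) = Add(Mul(Mul(4, Pow(10, 2)), Add(14, Mul(2, -7), Mul(7, 7), Mul(-7, 7))), 6) = Add(Mul(Mul(4, 100), Add(14, -14, 49, -49)), 6) = Add(Mul(400, 0), 6) = Add(0, 6) = 6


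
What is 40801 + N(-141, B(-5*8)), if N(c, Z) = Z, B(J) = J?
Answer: 40761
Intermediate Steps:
40801 + N(-141, B(-5*8)) = 40801 - 5*8 = 40801 - 40 = 40761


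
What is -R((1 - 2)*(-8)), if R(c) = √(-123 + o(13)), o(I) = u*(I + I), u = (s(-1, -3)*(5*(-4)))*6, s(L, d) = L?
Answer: -9*√37 ≈ -54.745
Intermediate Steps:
u = 120 (u = -5*(-4)*6 = -1*(-20)*6 = 20*6 = 120)
o(I) = 240*I (o(I) = 120*(I + I) = 120*(2*I) = 240*I)
R(c) = 9*√37 (R(c) = √(-123 + 240*13) = √(-123 + 3120) = √2997 = 9*√37)
-R((1 - 2)*(-8)) = -9*√37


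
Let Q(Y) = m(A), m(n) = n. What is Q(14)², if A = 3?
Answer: 9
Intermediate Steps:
Q(Y) = 3
Q(14)² = 3² = 9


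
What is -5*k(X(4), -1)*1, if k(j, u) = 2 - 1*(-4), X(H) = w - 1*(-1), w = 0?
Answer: -30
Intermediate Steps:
X(H) = 1 (X(H) = 0 - 1*(-1) = 0 + 1 = 1)
k(j, u) = 6 (k(j, u) = 2 + 4 = 6)
-5*k(X(4), -1)*1 = -5*6*1 = -30*1 = -30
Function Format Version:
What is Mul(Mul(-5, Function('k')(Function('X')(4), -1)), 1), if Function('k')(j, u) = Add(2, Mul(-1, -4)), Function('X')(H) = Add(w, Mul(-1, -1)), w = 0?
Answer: -30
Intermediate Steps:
Function('X')(H) = 1 (Function('X')(H) = Add(0, Mul(-1, -1)) = Add(0, 1) = 1)
Function('k')(j, u) = 6 (Function('k')(j, u) = Add(2, 4) = 6)
Mul(Mul(-5, Function('k')(Function('X')(4), -1)), 1) = Mul(Mul(-5, 6), 1) = Mul(-30, 1) = -30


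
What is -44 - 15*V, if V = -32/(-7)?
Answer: -788/7 ≈ -112.57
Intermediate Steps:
V = 32/7 (V = -32*(-1/7) = 32/7 ≈ 4.5714)
-44 - 15*V = -44 - 15*32/7 = -44 - 480/7 = -788/7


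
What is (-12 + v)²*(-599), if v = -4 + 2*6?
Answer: -9584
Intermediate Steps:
v = 8 (v = -4 + 12 = 8)
(-12 + v)²*(-599) = (-12 + 8)²*(-599) = (-4)²*(-599) = 16*(-599) = -9584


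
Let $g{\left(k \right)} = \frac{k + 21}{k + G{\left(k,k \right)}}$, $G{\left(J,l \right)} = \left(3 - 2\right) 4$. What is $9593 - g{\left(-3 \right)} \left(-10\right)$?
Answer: $9773$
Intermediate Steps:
$G{\left(J,l \right)} = 4$ ($G{\left(J,l \right)} = 1 \cdot 4 = 4$)
$g{\left(k \right)} = \frac{21 + k}{4 + k}$ ($g{\left(k \right)} = \frac{k + 21}{k + 4} = \frac{21 + k}{4 + k}$)
$9593 - g{\left(-3 \right)} \left(-10\right) = 9593 - \frac{21 - 3}{4 - 3} \left(-10\right) = 9593 - 1^{-1} \cdot 18 \left(-10\right) = 9593 - 1 \cdot 18 \left(-10\right) = 9593 - 18 \left(-10\right) = 9593 - -180 = 9593 + 180 = 9773$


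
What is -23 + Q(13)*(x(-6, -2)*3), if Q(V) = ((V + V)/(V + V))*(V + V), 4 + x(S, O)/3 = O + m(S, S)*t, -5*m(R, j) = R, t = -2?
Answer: -9943/5 ≈ -1988.6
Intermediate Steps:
m(R, j) = -R/5
x(S, O) = -12 + 3*O + 6*S/5 (x(S, O) = -12 + 3*(O - S/5*(-2)) = -12 + 3*(O + 2*S/5) = -12 + (3*O + 6*S/5) = -12 + 3*O + 6*S/5)
Q(V) = 2*V (Q(V) = ((2*V)/((2*V)))*(2*V) = ((2*V)*(1/(2*V)))*(2*V) = 1*(2*V) = 2*V)
-23 + Q(13)*(x(-6, -2)*3) = -23 + (2*13)*((-12 + 3*(-2) + (6/5)*(-6))*3) = -23 + 26*((-12 - 6 - 36/5)*3) = -23 + 26*(-126/5*3) = -23 + 26*(-378/5) = -23 - 9828/5 = -9943/5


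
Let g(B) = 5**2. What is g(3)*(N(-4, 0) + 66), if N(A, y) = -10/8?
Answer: 6475/4 ≈ 1618.8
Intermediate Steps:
N(A, y) = -5/4 (N(A, y) = -10*1/8 = -5/4)
g(B) = 25
g(3)*(N(-4, 0) + 66) = 25*(-5/4 + 66) = 25*(259/4) = 6475/4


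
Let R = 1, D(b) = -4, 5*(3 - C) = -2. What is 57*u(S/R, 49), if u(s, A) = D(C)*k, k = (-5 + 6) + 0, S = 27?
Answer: -228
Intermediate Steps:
C = 17/5 (C = 3 - ⅕*(-2) = 3 + ⅖ = 17/5 ≈ 3.4000)
k = 1 (k = 1 + 0 = 1)
u(s, A) = -4 (u(s, A) = -4*1 = -4)
57*u(S/R, 49) = 57*(-4) = -228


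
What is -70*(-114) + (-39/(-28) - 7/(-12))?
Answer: 335243/42 ≈ 7982.0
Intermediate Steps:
-70*(-114) + (-39/(-28) - 7/(-12)) = 7980 + (-39*(-1/28) - 7*(-1/12)) = 7980 + (39/28 + 7/12) = 7980 + 83/42 = 335243/42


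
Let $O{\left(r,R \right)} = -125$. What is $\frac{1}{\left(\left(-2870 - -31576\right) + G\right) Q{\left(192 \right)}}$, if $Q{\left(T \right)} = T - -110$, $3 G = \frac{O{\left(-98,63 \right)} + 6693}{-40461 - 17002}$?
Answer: $\frac{172389}{1494474803932} \approx 1.1535 \cdot 10^{-7}$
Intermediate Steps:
$G = - \frac{6568}{172389}$ ($G = \frac{\left(-125 + 6693\right) \frac{1}{-40461 - 17002}}{3} = \frac{6568 \frac{1}{-57463}}{3} = \frac{6568 \left(- \frac{1}{57463}\right)}{3} = \frac{1}{3} \left(- \frac{6568}{57463}\right) = - \frac{6568}{172389} \approx -0.0381$)
$Q{\left(T \right)} = 110 + T$ ($Q{\left(T \right)} = T + 110 = 110 + T$)
$\frac{1}{\left(\left(-2870 - -31576\right) + G\right) Q{\left(192 \right)}} = \frac{1}{\left(\left(-2870 - -31576\right) - \frac{6568}{172389}\right) \left(110 + 192\right)} = \frac{1}{\left(\left(-2870 + 31576\right) - \frac{6568}{172389}\right) 302} = \frac{1}{28706 - \frac{6568}{172389}} \cdot \frac{1}{302} = \frac{1}{\frac{4948592066}{172389}} \cdot \frac{1}{302} = \frac{172389}{4948592066} \cdot \frac{1}{302} = \frac{172389}{1494474803932}$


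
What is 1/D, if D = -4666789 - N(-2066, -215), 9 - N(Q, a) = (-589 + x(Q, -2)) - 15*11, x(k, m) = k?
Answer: -1/4669618 ≈ -2.1415e-7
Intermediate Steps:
N(Q, a) = 763 - Q (N(Q, a) = 9 - ((-589 + Q) - 15*11) = 9 - ((-589 + Q) - 1*165) = 9 - ((-589 + Q) - 165) = 9 - (-754 + Q) = 9 + (754 - Q) = 763 - Q)
D = -4669618 (D = -4666789 - (763 - 1*(-2066)) = -4666789 - (763 + 2066) = -4666789 - 1*2829 = -4666789 - 2829 = -4669618)
1/D = 1/(-4669618) = -1/4669618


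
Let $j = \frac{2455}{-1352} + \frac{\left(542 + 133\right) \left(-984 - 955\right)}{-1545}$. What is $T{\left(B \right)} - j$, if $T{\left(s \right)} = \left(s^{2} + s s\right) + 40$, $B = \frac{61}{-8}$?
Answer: $- \frac{383811173}{557024} \approx -689.04$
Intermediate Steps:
$B = - \frac{61}{8}$ ($B = 61 \left(- \frac{1}{8}\right) = - \frac{61}{8} \approx -7.625$)
$j = \frac{117715895}{139256}$ ($j = 2455 \left(- \frac{1}{1352}\right) + 675 \left(-1939\right) \left(- \frac{1}{1545}\right) = - \frac{2455}{1352} - - \frac{87255}{103} = - \frac{2455}{1352} + \frac{87255}{103} = \frac{117715895}{139256} \approx 845.32$)
$T{\left(s \right)} = 40 + 2 s^{2}$ ($T{\left(s \right)} = \left(s^{2} + s^{2}\right) + 40 = 2 s^{2} + 40 = 40 + 2 s^{2}$)
$T{\left(B \right)} - j = \left(40 + 2 \left(- \frac{61}{8}\right)^{2}\right) - \frac{117715895}{139256} = \left(40 + 2 \cdot \frac{3721}{64}\right) - \frac{117715895}{139256} = \left(40 + \frac{3721}{32}\right) - \frac{117715895}{139256} = \frac{5001}{32} - \frac{117715895}{139256} = - \frac{383811173}{557024}$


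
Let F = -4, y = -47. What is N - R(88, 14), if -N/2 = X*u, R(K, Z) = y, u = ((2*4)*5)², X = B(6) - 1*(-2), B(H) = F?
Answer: 6447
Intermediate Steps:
B(H) = -4
X = -2 (X = -4 - 1*(-2) = -4 + 2 = -2)
u = 1600 (u = (8*5)² = 40² = 1600)
R(K, Z) = -47
N = 6400 (N = -(-4)*1600 = -2*(-3200) = 6400)
N - R(88, 14) = 6400 - 1*(-47) = 6400 + 47 = 6447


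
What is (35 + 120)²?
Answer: 24025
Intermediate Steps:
(35 + 120)² = 155² = 24025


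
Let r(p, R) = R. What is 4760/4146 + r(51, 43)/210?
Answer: 196313/145110 ≈ 1.3529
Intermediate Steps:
4760/4146 + r(51, 43)/210 = 4760/4146 + 43/210 = 4760*(1/4146) + 43*(1/210) = 2380/2073 + 43/210 = 196313/145110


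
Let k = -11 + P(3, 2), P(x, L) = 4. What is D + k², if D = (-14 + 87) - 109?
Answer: 13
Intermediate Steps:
k = -7 (k = -11 + 4 = -7)
D = -36 (D = 73 - 109 = -36)
D + k² = -36 + (-7)² = -36 + 49 = 13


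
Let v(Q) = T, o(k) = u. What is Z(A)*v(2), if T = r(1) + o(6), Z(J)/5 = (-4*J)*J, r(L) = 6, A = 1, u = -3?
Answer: -60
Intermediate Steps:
o(k) = -3
Z(J) = -20*J**2 (Z(J) = 5*((-4*J)*J) = 5*(-4*J**2) = -20*J**2)
T = 3 (T = 6 - 3 = 3)
v(Q) = 3
Z(A)*v(2) = -20*1**2*3 = -20*1*3 = -20*3 = -60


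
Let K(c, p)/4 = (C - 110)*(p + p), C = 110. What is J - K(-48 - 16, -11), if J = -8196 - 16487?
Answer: -24683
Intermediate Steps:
K(c, p) = 0 (K(c, p) = 4*((110 - 110)*(p + p)) = 4*(0*(2*p)) = 4*0 = 0)
J = -24683
J - K(-48 - 16, -11) = -24683 - 1*0 = -24683 + 0 = -24683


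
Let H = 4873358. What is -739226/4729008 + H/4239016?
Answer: 1244534882953/1252896286008 ≈ 0.99333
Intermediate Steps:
-739226/4729008 + H/4239016 = -739226/4729008 + 4873358/4239016 = -739226*1/4729008 + 4873358*(1/4239016) = -369613/2364504 + 2436679/2119508 = 1244534882953/1252896286008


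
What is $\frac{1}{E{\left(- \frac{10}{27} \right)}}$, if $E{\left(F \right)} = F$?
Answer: $- \frac{27}{10} \approx -2.7$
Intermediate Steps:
$\frac{1}{E{\left(- \frac{10}{27} \right)}} = \frac{1}{\left(-10\right) \frac{1}{27}} = \frac{1}{- \frac{10}{27}} = - \frac{27}{10}$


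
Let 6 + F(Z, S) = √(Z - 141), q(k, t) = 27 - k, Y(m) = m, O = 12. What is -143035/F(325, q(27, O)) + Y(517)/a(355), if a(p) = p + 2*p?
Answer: -456958567/78810 - 143035*√46/74 ≈ -18908.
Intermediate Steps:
F(Z, S) = -6 + √(-141 + Z) (F(Z, S) = -6 + √(Z - 141) = -6 + √(-141 + Z))
a(p) = 3*p
-143035/F(325, q(27, O)) + Y(517)/a(355) = -143035/(-6 + √(-141 + 325)) + 517/((3*355)) = -143035/(-6 + √184) + 517/1065 = -143035/(-6 + 2*√46) + 517*(1/1065) = -143035/(-6 + 2*√46) + 517/1065 = 517/1065 - 143035/(-6 + 2*√46)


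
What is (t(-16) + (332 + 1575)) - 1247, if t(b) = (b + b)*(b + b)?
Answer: 1684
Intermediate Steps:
t(b) = 4*b**2 (t(b) = (2*b)*(2*b) = 4*b**2)
(t(-16) + (332 + 1575)) - 1247 = (4*(-16)**2 + (332 + 1575)) - 1247 = (4*256 + 1907) - 1247 = (1024 + 1907) - 1247 = 2931 - 1247 = 1684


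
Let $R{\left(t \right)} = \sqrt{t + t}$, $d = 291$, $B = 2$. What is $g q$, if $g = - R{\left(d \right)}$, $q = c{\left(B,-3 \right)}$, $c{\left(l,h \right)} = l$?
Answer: $- 2 \sqrt{582} \approx -48.249$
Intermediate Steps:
$q = 2$
$R{\left(t \right)} = \sqrt{2} \sqrt{t}$ ($R{\left(t \right)} = \sqrt{2 t} = \sqrt{2} \sqrt{t}$)
$g = - \sqrt{582}$ ($g = - \sqrt{2} \sqrt{291} = - \sqrt{582} \approx -24.125$)
$g q = - \sqrt{582} \cdot 2 = - 2 \sqrt{582}$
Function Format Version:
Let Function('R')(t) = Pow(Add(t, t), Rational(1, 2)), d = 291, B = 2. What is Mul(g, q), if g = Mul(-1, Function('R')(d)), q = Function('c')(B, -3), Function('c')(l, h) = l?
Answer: Mul(-2, Pow(582, Rational(1, 2))) ≈ -48.249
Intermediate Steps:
q = 2
Function('R')(t) = Mul(Pow(2, Rational(1, 2)), Pow(t, Rational(1, 2))) (Function('R')(t) = Pow(Mul(2, t), Rational(1, 2)) = Mul(Pow(2, Rational(1, 2)), Pow(t, Rational(1, 2))))
g = Mul(-1, Pow(582, Rational(1, 2))) (g = Mul(-1, Mul(Pow(2, Rational(1, 2)), Pow(291, Rational(1, 2)))) = Mul(-1, Pow(582, Rational(1, 2))) ≈ -24.125)
Mul(g, q) = Mul(Mul(-1, Pow(582, Rational(1, 2))), 2) = Mul(-2, Pow(582, Rational(1, 2)))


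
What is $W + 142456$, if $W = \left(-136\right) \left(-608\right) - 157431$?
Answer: $67713$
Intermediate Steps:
$W = -74743$ ($W = 82688 - 157431 = -74743$)
$W + 142456 = -74743 + 142456 = 67713$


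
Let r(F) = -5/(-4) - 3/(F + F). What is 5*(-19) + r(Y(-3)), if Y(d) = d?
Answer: -373/4 ≈ -93.250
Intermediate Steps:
r(F) = 5/4 - 3/(2*F) (r(F) = -5*(-¼) - 3*1/(2*F) = 5/4 - 3/(2*F))
5*(-19) + r(Y(-3)) = 5*(-19) + (¼)*(-6 + 5*(-3))/(-3) = -95 + (¼)*(-⅓)*(-6 - 15) = -95 + (¼)*(-⅓)*(-21) = -95 + 7/4 = -373/4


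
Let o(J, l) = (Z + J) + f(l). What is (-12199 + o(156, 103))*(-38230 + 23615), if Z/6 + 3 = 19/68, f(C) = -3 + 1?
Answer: 5993392275/34 ≈ 1.7628e+8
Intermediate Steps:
f(C) = -2
Z = -555/34 (Z = -18 + 6*(19/68) = -18 + 57/34 = -555/34 ≈ -16.324)
o(J, l) = -623/34 + J (o(J, l) = (-555/34 + J) - 2 = -623/34 + J)
(-12199 + o(156, 103))*(-38230 + 23615) = (-12199 + (-623/34 + 156))*(-38230 + 23615) = (-12199 + 4681/34)*(-14615) = -410085/34*(-14615) = 5993392275/34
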